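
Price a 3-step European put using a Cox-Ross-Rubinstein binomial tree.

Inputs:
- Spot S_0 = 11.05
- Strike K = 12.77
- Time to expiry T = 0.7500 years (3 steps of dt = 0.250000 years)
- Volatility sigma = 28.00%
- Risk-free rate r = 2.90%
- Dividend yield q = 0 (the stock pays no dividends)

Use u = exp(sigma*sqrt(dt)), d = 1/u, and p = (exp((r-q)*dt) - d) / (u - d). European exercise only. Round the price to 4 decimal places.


Answer: Price = V(0,0) = 1.9140

Derivation:
dt = T/N = 0.250000
u = exp(sigma*sqrt(dt)) = 1.150274; d = 1/u = 0.869358
p = (exp((r-q)*dt) - d) / (u - d) = 0.490959
Discount per step: exp(-r*dt) = 0.992776
Stock lattice S(k, i) with i counting down-moves:
  k=0: S(0,0) = 11.0500
  k=1: S(1,0) = 12.7105; S(1,1) = 9.6064
  k=2: S(2,0) = 14.6206; S(2,1) = 11.0500; S(2,2) = 8.3514
  k=3: S(3,0) = 16.8177; S(3,1) = 12.7105; S(3,2) = 9.6064; S(3,3) = 7.2604
Terminal payoffs V(N, i) = max(K - S_T, 0):
  V(3,0) = 0.000000; V(3,1) = 0.059475; V(3,2) = 3.163591; V(3,3) = 5.509633
Backward induction: V(k, i) = exp(-r*dt) * [p * V(k+1, i) + (1-p) * V(k+1, i+1)].
  V(2,0) = exp(-r*dt) * [p*0.000000 + (1-p)*0.059475] = 0.030056
  V(2,1) = exp(-r*dt) * [p*0.059475 + (1-p)*3.163591] = 1.627752
  V(2,2) = exp(-r*dt) * [p*3.163591 + (1-p)*5.509633] = 4.326342
  V(1,0) = exp(-r*dt) * [p*0.030056 + (1-p)*1.627752] = 0.837256
  V(1,1) = exp(-r*dt) * [p*1.627752 + (1-p)*4.326342] = 2.979762
  V(0,0) = exp(-r*dt) * [p*0.837256 + (1-p)*2.979762] = 1.913953


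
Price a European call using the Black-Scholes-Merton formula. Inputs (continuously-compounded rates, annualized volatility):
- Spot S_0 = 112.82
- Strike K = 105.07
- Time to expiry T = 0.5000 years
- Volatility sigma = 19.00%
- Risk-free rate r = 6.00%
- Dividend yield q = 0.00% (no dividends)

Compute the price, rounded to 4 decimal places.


d1 = (ln(S/K) + (r - q + 0.5*sigma^2) * T) / (sigma * sqrt(T)) = 0.82018308
d2 = d1 - sigma * sqrt(T) = 0.68583279
exp(-rT) = 0.97044553; exp(-qT) = 1.00000000
C = S_0 * exp(-qT) * N(d1) - K * exp(-rT) * N(d2)
N(d1) = 0.79394413; N(d2) = 0.75359072
C = 112.8200 * 1.00000000 * 0.79394413 - 105.0700 * 0.97044553 * 0.75359072 = 12.7331

Answer: Price = 12.7331


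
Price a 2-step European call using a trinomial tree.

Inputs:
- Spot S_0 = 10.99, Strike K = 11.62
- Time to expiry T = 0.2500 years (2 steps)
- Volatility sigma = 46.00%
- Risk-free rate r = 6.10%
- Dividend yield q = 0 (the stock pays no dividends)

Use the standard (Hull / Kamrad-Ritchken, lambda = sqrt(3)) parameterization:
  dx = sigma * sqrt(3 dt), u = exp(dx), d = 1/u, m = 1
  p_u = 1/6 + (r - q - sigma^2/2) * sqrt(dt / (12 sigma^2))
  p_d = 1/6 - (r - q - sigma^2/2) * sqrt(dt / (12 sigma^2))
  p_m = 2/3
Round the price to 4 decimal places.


dt = T/N = 0.125000; dx = sigma*sqrt(3*dt) = 0.281691
u = exp(dx) = 1.325370; d = 1/u = 0.754507
p_u = 0.156727, p_m = 0.666667, p_d = 0.176607
Discount per step: exp(-r*dt) = 0.992404
Stock lattice S(k, j) with j the centered position index:
  k=0: S(0,+0) = 10.9900
  k=1: S(1,-1) = 8.2920; S(1,+0) = 10.9900; S(1,+1) = 14.5658
  k=2: S(2,-2) = 6.2564; S(2,-1) = 8.2920; S(2,+0) = 10.9900; S(2,+1) = 14.5658; S(2,+2) = 19.3051
Terminal payoffs V(N, j) = max(S_T - K, 0):
  V(2,-2) = 0.000000; V(2,-1) = 0.000000; V(2,+0) = 0.000000; V(2,+1) = 2.945811; V(2,+2) = 7.685083
Backward induction: V(k, j) = exp(-r*dt) * [p_u * V(k+1, j+1) + p_m * V(k+1, j) + p_d * V(k+1, j-1)]
  V(1,-1) = exp(-r*dt) * [p_u*0.000000 + p_m*0.000000 + p_d*0.000000] = 0.000000
  V(1,+0) = exp(-r*dt) * [p_u*2.945811 + p_m*0.000000 + p_d*0.000000] = 0.458180
  V(1,+1) = exp(-r*dt) * [p_u*7.685083 + p_m*2.945811 + p_d*0.000000] = 3.144265
  V(0,+0) = exp(-r*dt) * [p_u*3.144265 + p_m*0.458180 + p_d*0.000000] = 0.792180

Answer: Price = V(0,0) = 0.7922


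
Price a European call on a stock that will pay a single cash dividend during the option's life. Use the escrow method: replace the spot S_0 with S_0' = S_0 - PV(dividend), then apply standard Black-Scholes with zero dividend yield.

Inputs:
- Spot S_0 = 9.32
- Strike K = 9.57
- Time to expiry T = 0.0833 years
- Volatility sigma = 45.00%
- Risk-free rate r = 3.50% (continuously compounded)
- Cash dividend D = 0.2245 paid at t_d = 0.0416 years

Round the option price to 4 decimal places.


PV(D) = D * exp(-r * t_d) = 0.2245 * 0.99854506 = 0.22417337
S_0' = S_0 - PV(D) = 9.3200 - 0.22417337 = 9.09582663
d1 = (ln(S_0'/K) + (r + sigma^2/2)*T) / (sigma*sqrt(T)) = -0.30388469
d2 = d1 - sigma*sqrt(T) = -0.43376252
exp(-rT) = 0.99708875
N(d1) = 0.38060787; N(d2) = 0.33223045
C = S_0' * N(d1) - K * exp(-rT) * N(d2) = 9.09582663 * 0.38060787 - 9.5700 * 0.99708875 * 0.33223045 = 0.2918

Answer: Price = 0.2918


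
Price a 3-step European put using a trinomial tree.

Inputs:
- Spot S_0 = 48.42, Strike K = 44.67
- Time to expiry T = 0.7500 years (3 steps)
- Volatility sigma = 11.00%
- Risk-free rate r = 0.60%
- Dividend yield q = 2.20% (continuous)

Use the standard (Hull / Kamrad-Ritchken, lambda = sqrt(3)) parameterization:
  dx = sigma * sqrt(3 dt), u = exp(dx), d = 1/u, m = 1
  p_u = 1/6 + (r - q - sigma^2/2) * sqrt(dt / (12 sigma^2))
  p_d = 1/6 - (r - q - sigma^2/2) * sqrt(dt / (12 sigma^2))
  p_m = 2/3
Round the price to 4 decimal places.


dt = T/N = 0.250000; dx = sigma*sqrt(3*dt) = 0.095263
u = exp(dx) = 1.099948; d = 1/u = 0.909134
p_u = 0.137734, p_m = 0.666667, p_d = 0.195600
Discount per step: exp(-r*dt) = 0.998501
Stock lattice S(k, j) with j the centered position index:
  k=0: S(0,+0) = 48.4200
  k=1: S(1,-1) = 44.0203; S(1,+0) = 48.4200; S(1,+1) = 53.2595
  k=2: S(2,-2) = 40.0203; S(2,-1) = 44.0203; S(2,+0) = 48.4200; S(2,+1) = 53.2595; S(2,+2) = 58.5826
  k=3: S(3,-3) = 36.3838; S(3,-2) = 40.0203; S(3,-1) = 44.0203; S(3,+0) = 48.4200; S(3,+1) = 53.2595; S(3,+2) = 58.5826; S(3,+3) = 64.4379
Terminal payoffs V(N, j) = max(K - S_T, 0):
  V(3,-3) = 8.286166; V(3,-2) = 4.649678; V(3,-1) = 0.649732; V(3,+0) = 0.000000; V(3,+1) = 0.000000; V(3,+2) = 0.000000; V(3,+3) = 0.000000
Backward induction: V(k, j) = exp(-r*dt) * [p_u * V(k+1, j+1) + p_m * V(k+1, j) + p_d * V(k+1, j-1)]
  V(2,-2) = exp(-r*dt) * [p_u*0.649732 + p_m*4.649678 + p_d*8.286166] = 4.802838
  V(2,-1) = exp(-r*dt) * [p_u*0.000000 + p_m*0.649732 + p_d*4.649678] = 1.340619
  V(2,+0) = exp(-r*dt) * [p_u*0.000000 + p_m*0.000000 + p_d*0.649732] = 0.126897
  V(2,+1) = exp(-r*dt) * [p_u*0.000000 + p_m*0.000000 + p_d*0.000000] = 0.000000
  V(2,+2) = exp(-r*dt) * [p_u*0.000000 + p_m*0.000000 + p_d*0.000000] = 0.000000
  V(1,-1) = exp(-r*dt) * [p_u*0.126897 + p_m*1.340619 + p_d*4.802838] = 1.847884
  V(1,+0) = exp(-r*dt) * [p_u*0.000000 + p_m*0.126897 + p_d*1.340619] = 0.346303
  V(1,+1) = exp(-r*dt) * [p_u*0.000000 + p_m*0.000000 + p_d*0.126897] = 0.024784
  V(0,+0) = exp(-r*dt) * [p_u*0.024784 + p_m*0.346303 + p_d*1.847884] = 0.594835

Answer: Price = V(0,0) = 0.5948


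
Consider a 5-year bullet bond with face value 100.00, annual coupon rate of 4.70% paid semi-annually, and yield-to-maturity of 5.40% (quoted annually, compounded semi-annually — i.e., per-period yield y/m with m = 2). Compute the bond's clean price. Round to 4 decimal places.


Answer: Price = 96.9682

Derivation:
Coupon per period c = face * coupon_rate / m = 2.350000
Periods per year m = 2; per-period yield y/m = 0.027000
Number of cashflows N = 10
Cashflows (t years, CF_t, discount factor 1/(1+y/m)^(m*t), PV):
  t = 0.5000: CF_t = 2.350000, DF = 0.973710, PV = 2.288218
  t = 1.0000: CF_t = 2.350000, DF = 0.948111, PV = 2.228060
  t = 1.5000: CF_t = 2.350000, DF = 0.923185, PV = 2.169484
  t = 2.0000: CF_t = 2.350000, DF = 0.898914, PV = 2.112448
  t = 2.5000: CF_t = 2.350000, DF = 0.875282, PV = 2.056912
  t = 3.0000: CF_t = 2.350000, DF = 0.852270, PV = 2.002835
  t = 3.5000: CF_t = 2.350000, DF = 0.829864, PV = 1.950180
  t = 4.0000: CF_t = 2.350000, DF = 0.808047, PV = 1.898910
  t = 4.5000: CF_t = 2.350000, DF = 0.786803, PV = 1.848987
  t = 5.0000: CF_t = 102.350000, DF = 0.766118, PV = 78.412159
Price P = sum_t PV_t = 96.968194


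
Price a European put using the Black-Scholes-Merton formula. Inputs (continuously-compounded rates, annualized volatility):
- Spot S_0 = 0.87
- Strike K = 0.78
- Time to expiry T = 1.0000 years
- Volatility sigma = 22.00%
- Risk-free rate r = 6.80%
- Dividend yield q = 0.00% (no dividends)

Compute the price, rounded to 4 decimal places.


d1 = (ln(S/K) + (r - q + 0.5*sigma^2) * T) / (sigma * sqrt(T)) = 0.91545133
d2 = d1 - sigma * sqrt(T) = 0.69545133
exp(-rT) = 0.93426047; exp(-qT) = 1.00000000
P = K * exp(-rT) * N(-d2) - S_0 * exp(-qT) * N(-d1)
N(-d1) = 0.17997737; N(-d2) = 0.24338625
P = 0.7800 * 0.93426047 * 0.24338625 - 0.8700 * 1.00000000 * 0.17997737 = 0.0208

Answer: Price = 0.0208


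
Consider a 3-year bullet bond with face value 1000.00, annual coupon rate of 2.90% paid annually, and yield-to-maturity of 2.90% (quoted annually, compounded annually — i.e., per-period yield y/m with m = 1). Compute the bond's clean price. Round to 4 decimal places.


Answer: Price = 1000.0000

Derivation:
Coupon per period c = face * coupon_rate / m = 29.000000
Periods per year m = 1; per-period yield y/m = 0.029000
Number of cashflows N = 3
Cashflows (t years, CF_t, discount factor 1/(1+y/m)^(m*t), PV):
  t = 1.0000: CF_t = 29.000000, DF = 0.971817, PV = 28.182702
  t = 2.0000: CF_t = 29.000000, DF = 0.944429, PV = 27.388437
  t = 3.0000: CF_t = 1029.000000, DF = 0.917812, PV = 944.428861
Price P = sum_t PV_t = 1000.000000


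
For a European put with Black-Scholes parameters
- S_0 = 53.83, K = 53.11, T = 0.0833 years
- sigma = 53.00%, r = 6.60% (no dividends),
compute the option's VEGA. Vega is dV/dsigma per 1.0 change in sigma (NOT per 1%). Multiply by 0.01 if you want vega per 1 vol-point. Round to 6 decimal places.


d1 = 0.2004546033; d2 = 0.0474873846
phi(d1) = 0.3910071013; exp(-qT) = 1.0000000000; exp(-rT) = 0.9945172852
Vega = S * exp(-qT) * phi(d1) * sqrt(T) = 53.8300 * 1.0000000000 * 0.3910071013 * 0.2886173938 = 6.074794

Answer: Vega = 6.074794


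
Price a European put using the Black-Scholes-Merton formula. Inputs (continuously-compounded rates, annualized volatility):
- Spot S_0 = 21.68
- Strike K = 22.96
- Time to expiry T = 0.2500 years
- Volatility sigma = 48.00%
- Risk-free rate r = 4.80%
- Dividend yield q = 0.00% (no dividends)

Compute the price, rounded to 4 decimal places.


Answer: Price = 2.6595

Derivation:
d1 = (ln(S/K) + (r - q + 0.5*sigma^2) * T) / (sigma * sqrt(T)) = -0.06901415
d2 = d1 - sigma * sqrt(T) = -0.30901415
exp(-rT) = 0.98807171; exp(-qT) = 1.00000000
P = K * exp(-rT) * N(-d2) - S_0 * exp(-qT) * N(-d1)
N(-d1) = 0.52751082; N(-d2) = 0.62134462
P = 22.9600 * 0.98807171 * 0.62134462 - 21.6800 * 1.00000000 * 0.52751082 = 2.6595


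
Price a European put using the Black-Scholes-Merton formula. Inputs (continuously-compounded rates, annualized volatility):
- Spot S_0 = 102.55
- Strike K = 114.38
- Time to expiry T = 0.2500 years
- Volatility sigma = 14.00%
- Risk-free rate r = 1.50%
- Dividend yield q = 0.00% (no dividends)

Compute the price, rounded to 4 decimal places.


Answer: Price = 11.6205

Derivation:
d1 = (ln(S/K) + (r - q + 0.5*sigma^2) * T) / (sigma * sqrt(T)) = -1.47108220
d2 = d1 - sigma * sqrt(T) = -1.54108220
exp(-rT) = 0.99625702; exp(-qT) = 1.00000000
P = K * exp(-rT) * N(-d2) - S_0 * exp(-qT) * N(-d1)
N(-d1) = 0.92936556; N(-d2) = 0.93835161
P = 114.3800 * 0.99625702 * 0.93835161 - 102.5500 * 1.00000000 * 0.92936556 = 11.6205


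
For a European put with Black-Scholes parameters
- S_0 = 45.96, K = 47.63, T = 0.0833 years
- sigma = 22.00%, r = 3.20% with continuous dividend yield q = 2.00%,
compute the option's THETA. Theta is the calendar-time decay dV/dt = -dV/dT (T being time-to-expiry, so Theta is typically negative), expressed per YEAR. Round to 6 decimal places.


d1 = -0.5146149529; d2 = -0.5781107795
phi(d1) = 0.3494646706; exp(-qT) = 0.9983353870; exp(-rT) = 0.9973379496
Theta = -S*exp(-qT)*phi(d1)*sigma/(2*sqrt(T)) + r*K*exp(-rT)*N(-d2) - q*S*exp(-qT)*N(-d1)
N(-d1) = 0.6965889430; N(-d2) = 0.7184053351; sqrt(T) = 0.2886173938
Term 1 = -45.9600 * 0.9983353870 * 0.3494646706 * 0.2200 / (2 * 0.2886173938) = -6.1112485442
Term 2 = 0.0320 * 47.6300 * 0.9973379496 * 0.7184053351 = 1.0920498244
Term 3 = -0.0200 * 45.9600 * 0.9983353870 * 0.6965889430 = -0.6392386971
Theta = -6.1112485442 + (1.0920498244) + (-0.6392386971) = -5.658437

Answer: Theta = -5.658437


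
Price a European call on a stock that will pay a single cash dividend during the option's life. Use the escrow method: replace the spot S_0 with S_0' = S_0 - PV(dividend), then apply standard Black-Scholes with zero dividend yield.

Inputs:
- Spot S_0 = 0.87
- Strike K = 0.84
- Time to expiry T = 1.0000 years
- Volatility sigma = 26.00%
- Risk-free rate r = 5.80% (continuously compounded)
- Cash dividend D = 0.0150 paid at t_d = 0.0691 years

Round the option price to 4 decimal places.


PV(D) = D * exp(-r * t_d) = 0.0150 * 0.99600022 = 0.01494000
S_0' = S_0 - PV(D) = 0.8700 - 0.01494000 = 0.85506000
d1 = (ln(S_0'/K) + (r + sigma^2/2)*T) / (sigma*sqrt(T)) = 0.42142210
d2 = d1 - sigma*sqrt(T) = 0.16142210
exp(-rT) = 0.94364995
N(d1) = 0.66327656; N(d2) = 0.56411952
C = S_0' * N(d1) - K * exp(-rT) * N(d2) = 0.85506000 * 0.66327656 - 0.8400 * 0.94364995 * 0.56411952 = 0.1200

Answer: Price = 0.1200


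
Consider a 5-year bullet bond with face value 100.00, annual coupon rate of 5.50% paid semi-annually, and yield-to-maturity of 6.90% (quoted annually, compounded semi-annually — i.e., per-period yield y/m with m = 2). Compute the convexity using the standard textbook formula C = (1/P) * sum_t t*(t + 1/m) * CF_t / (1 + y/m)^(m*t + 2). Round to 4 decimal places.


Answer: Convexity = 21.7533

Derivation:
Coupon per period c = face * coupon_rate / m = 2.750000
Periods per year m = 2; per-period yield y/m = 0.034500
Number of cashflows N = 10
Cashflows (t years, CF_t, discount factor 1/(1+y/m)^(m*t), PV):
  t = 0.5000: CF_t = 2.750000, DF = 0.966651, PV = 2.658289
  t = 1.0000: CF_t = 2.750000, DF = 0.934413, PV = 2.569637
  t = 1.5000: CF_t = 2.750000, DF = 0.903251, PV = 2.483941
  t = 2.0000: CF_t = 2.750000, DF = 0.873128, PV = 2.401103
  t = 2.5000: CF_t = 2.750000, DF = 0.844010, PV = 2.321027
  t = 3.0000: CF_t = 2.750000, DF = 0.815863, PV = 2.243622
  t = 3.5000: CF_t = 2.750000, DF = 0.788654, PV = 2.168799
  t = 4.0000: CF_t = 2.750000, DF = 0.762353, PV = 2.096470
  t = 4.5000: CF_t = 2.750000, DF = 0.736929, PV = 2.026554
  t = 5.0000: CF_t = 102.750000, DF = 0.712353, PV = 73.194236
Price P = sum_t PV_t = 94.163677
Convexity numerator sum_t t*(t + 1/m) * CF_t / (1+y/m)^(m*t + 2):
  t = 0.5000: term = 1.241970
  t = 1.0000: term = 3.601654
  t = 1.5000: term = 6.963081
  t = 2.0000: term = 11.218111
  t = 2.5000: term = 16.265990
  t = 3.0000: term = 22.012939
  t = 3.5000: term = 28.371760
  t = 4.0000: term = 35.261457
  t = 4.5000: term = 42.606883
  t = 5.0000: term = 1880.825847
Convexity = (1/P) * sum = 2048.369692 / 94.163677 = 21.753289


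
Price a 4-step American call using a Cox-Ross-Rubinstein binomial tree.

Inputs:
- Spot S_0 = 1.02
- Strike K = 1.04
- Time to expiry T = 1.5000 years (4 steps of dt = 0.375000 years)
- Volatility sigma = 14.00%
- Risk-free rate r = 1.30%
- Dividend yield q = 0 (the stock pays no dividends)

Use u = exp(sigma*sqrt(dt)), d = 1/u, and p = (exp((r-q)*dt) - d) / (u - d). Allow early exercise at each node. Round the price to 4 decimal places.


dt = T/N = 0.375000
u = exp(sigma*sqrt(dt)) = 1.089514; d = 1/u = 0.917840
p = (exp((r-q)*dt) - d) / (u - d) = 0.507046
Discount per step: exp(-r*dt) = 0.995137
Stock lattice S(k, i) with i counting down-moves:
  k=0: S(0,0) = 1.0200
  k=1: S(1,0) = 1.1113; S(1,1) = 0.9362
  k=2: S(2,0) = 1.2108; S(2,1) = 1.0200; S(2,2) = 0.8593
  k=3: S(3,0) = 1.3192; S(3,1) = 1.1113; S(3,2) = 0.9362; S(3,3) = 0.7887
  k=4: S(4,0) = 1.4372; S(4,1) = 1.2108; S(4,2) = 1.0200; S(4,3) = 0.8593; S(4,4) = 0.7239
Terminal payoffs V(N, i) = max(S_T - K, 0):
  V(4,0) = 0.397249; V(4,1) = 0.170783; V(4,2) = 0.000000; V(4,3) = 0.000000; V(4,4) = 0.000000
Backward induction: V(k, i) = exp(-r*dt) * [p * V(k+1, i) + (1-p) * V(k+1, i+1)]; then take max(V_cont, immediate exercise) for American.
  V(3,0) = exp(-r*dt) * [p*0.397249 + (1-p)*0.170783] = 0.284223; exercise = 0.279165; V(3,0) = max -> 0.284223
  V(3,1) = exp(-r*dt) * [p*0.170783 + (1-p)*0.000000] = 0.086174; exercise = 0.071305; V(3,1) = max -> 0.086174
  V(3,2) = exp(-r*dt) * [p*0.000000 + (1-p)*0.000000] = 0.000000; exercise = 0.000000; V(3,2) = max -> 0.000000
  V(3,3) = exp(-r*dt) * [p*0.000000 + (1-p)*0.000000] = 0.000000; exercise = 0.000000; V(3,3) = max -> 0.000000
  V(2,0) = exp(-r*dt) * [p*0.284223 + (1-p)*0.086174] = 0.185686; exercise = 0.170783; V(2,0) = max -> 0.185686
  V(2,1) = exp(-r*dt) * [p*0.086174 + (1-p)*0.000000] = 0.043481; exercise = 0.000000; V(2,1) = max -> 0.043481
  V(2,2) = exp(-r*dt) * [p*0.000000 + (1-p)*0.000000] = 0.000000; exercise = 0.000000; V(2,2) = max -> 0.000000
  V(1,0) = exp(-r*dt) * [p*0.185686 + (1-p)*0.043481] = 0.115024; exercise = 0.071305; V(1,0) = max -> 0.115024
  V(1,1) = exp(-r*dt) * [p*0.043481 + (1-p)*0.000000] = 0.021940; exercise = 0.000000; V(1,1) = max -> 0.021940
  V(0,0) = exp(-r*dt) * [p*0.115024 + (1-p)*0.021940] = 0.068801; exercise = 0.000000; V(0,0) = max -> 0.068801

Answer: Price = V(0,0) = 0.0688


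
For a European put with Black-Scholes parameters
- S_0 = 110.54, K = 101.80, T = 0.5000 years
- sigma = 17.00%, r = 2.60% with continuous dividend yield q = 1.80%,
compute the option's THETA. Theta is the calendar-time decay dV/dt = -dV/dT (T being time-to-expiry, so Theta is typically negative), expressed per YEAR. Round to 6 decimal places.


Answer: Theta = -3.643396

Derivation:
d1 = 0.7785856459; d2 = 0.6583774931
phi(d1) = 0.2946295905; exp(-qT) = 0.9910403788; exp(-rT) = 0.9870841350
Theta = -S*exp(-qT)*phi(d1)*sigma/(2*sqrt(T)) + r*K*exp(-rT)*N(-d2) - q*S*exp(-qT)*N(-d1)
N(-d1) = 0.2181119187; N(-d2) = 0.2551477970; sqrt(T) = 0.7071067812
Term 1 = -110.5400 * 0.9910403788 * 0.2946295905 * 0.1700 / (2 * 0.7071067812) = -3.8799050325
Term 2 = 0.0260 * 101.8000 * 0.9870841350 * 0.2551477970 = 0.6666027801
Term 3 = -0.0180 * 110.5400 * 0.9910403788 * 0.2181119187 = -0.4300933357
Theta = -3.8799050325 + (0.6666027801) + (-0.4300933357) = -3.643396


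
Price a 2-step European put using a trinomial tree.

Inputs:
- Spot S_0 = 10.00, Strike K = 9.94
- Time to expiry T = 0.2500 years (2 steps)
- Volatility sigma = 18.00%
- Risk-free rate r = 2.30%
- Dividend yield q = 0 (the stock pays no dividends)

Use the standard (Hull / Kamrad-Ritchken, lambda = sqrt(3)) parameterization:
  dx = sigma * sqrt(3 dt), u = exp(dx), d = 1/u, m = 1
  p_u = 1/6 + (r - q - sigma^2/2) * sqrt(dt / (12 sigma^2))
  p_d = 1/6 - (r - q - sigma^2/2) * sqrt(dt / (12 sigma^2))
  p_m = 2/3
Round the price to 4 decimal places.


Answer: Price = V(0,0) = 0.2629

Derivation:
dt = T/N = 0.125000; dx = sigma*sqrt(3*dt) = 0.110227
u = exp(dx) = 1.116532; d = 1/u = 0.895631
p_u = 0.170522, p_m = 0.666667, p_d = 0.162811
Discount per step: exp(-r*dt) = 0.997129
Stock lattice S(k, j) with j the centered position index:
  k=0: S(0,+0) = 10.0000
  k=1: S(1,-1) = 8.9563; S(1,+0) = 10.0000; S(1,+1) = 11.1653
  k=2: S(2,-2) = 8.0215; S(2,-1) = 8.9563; S(2,+0) = 10.0000; S(2,+1) = 11.1653; S(2,+2) = 12.4664
Terminal payoffs V(N, j) = max(K - S_T, 0):
  V(2,-2) = 1.918455; V(2,-1) = 0.983692; V(2,+0) = 0.000000; V(2,+1) = 0.000000; V(2,+2) = 0.000000
Backward induction: V(k, j) = exp(-r*dt) * [p_u * V(k+1, j+1) + p_m * V(k+1, j) + p_d * V(k+1, j-1)]
  V(1,-1) = exp(-r*dt) * [p_u*0.000000 + p_m*0.983692 + p_d*1.918455] = 0.965361
  V(1,+0) = exp(-r*dt) * [p_u*0.000000 + p_m*0.000000 + p_d*0.983692] = 0.159696
  V(1,+1) = exp(-r*dt) * [p_u*0.000000 + p_m*0.000000 + p_d*0.000000] = 0.000000
  V(0,+0) = exp(-r*dt) * [p_u*0.000000 + p_m*0.159696 + p_d*0.965361] = 0.262879


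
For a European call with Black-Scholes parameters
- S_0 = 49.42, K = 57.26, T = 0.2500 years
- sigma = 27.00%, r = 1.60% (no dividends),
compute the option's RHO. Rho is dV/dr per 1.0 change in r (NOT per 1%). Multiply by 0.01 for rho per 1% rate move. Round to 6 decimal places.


Answer: Rho = 1.846898

Derivation:
d1 = -0.9935896230; d2 = -1.1285896230
phi(d1) = 0.2435218268; exp(-qT) = 1.0000000000; exp(-rT) = 0.9960079893
N(d2) = 0.1295354951
Rho = K*T*exp(-rT)*N(d2) = 57.2600 * 0.2500 * 0.9960079893 * 0.1295354951 = 1.846898


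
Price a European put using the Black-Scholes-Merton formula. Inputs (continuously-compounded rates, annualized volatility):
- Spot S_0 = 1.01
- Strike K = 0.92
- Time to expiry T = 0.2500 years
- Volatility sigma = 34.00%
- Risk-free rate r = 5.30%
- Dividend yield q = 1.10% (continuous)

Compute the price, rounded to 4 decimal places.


d1 = (ln(S/K) + (r - q + 0.5*sigma^2) * T) / (sigma * sqrt(T)) = 0.69577612
d2 = d1 - sigma * sqrt(T) = 0.52577612
exp(-rT) = 0.98683739; exp(-qT) = 0.99725378
P = K * exp(-rT) * N(-d2) - S_0 * exp(-qT) * N(-d1)
N(-d1) = 0.24328452; N(-d2) = 0.29952189
P = 0.9200 * 0.98683739 * 0.29952189 - 1.0100 * 0.99725378 * 0.24328452 = 0.0269

Answer: Price = 0.0269


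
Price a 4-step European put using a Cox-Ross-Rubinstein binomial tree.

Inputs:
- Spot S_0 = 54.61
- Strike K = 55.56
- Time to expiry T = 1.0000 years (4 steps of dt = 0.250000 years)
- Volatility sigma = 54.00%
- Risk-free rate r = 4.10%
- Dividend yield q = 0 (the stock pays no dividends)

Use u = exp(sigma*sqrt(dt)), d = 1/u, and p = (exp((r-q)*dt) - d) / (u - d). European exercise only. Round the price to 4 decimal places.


dt = T/N = 0.250000
u = exp(sigma*sqrt(dt)) = 1.309964; d = 1/u = 0.763379
p = (exp((r-q)*dt) - d) / (u - d) = 0.451756
Discount per step: exp(-r*dt) = 0.989802
Stock lattice S(k, i) with i counting down-moves:
  k=0: S(0,0) = 54.6100
  k=1: S(1,0) = 71.5372; S(1,1) = 41.6882
  k=2: S(2,0) = 93.7111; S(2,1) = 54.6100; S(2,2) = 31.8239
  k=3: S(3,0) = 122.7583; S(3,1) = 71.5372; S(3,2) = 41.6882; S(3,3) = 24.2937
  k=4: S(4,0) = 160.8090; S(4,1) = 93.7111; S(4,2) = 54.6100; S(4,3) = 31.8239; S(4,4) = 18.5453
Terminal payoffs V(N, i) = max(K - S_T, 0):
  V(4,0) = 0.000000; V(4,1) = 0.000000; V(4,2) = 0.950000; V(4,3) = 23.736118; V(4,4) = 37.014688
Backward induction: V(k, i) = exp(-r*dt) * [p * V(k+1, i) + (1-p) * V(k+1, i+1)].
  V(3,0) = exp(-r*dt) * [p*0.000000 + (1-p)*0.000000] = 0.000000
  V(3,1) = exp(-r*dt) * [p*0.000000 + (1-p)*0.950000] = 0.515520
  V(3,2) = exp(-r*dt) * [p*0.950000 + (1-p)*23.736118] = 13.305265
  V(3,3) = exp(-r*dt) * [p*23.736118 + (1-p)*37.014688] = 30.699720
  V(2,0) = exp(-r*dt) * [p*0.000000 + (1-p)*0.515520] = 0.279749
  V(2,1) = exp(-r*dt) * [p*0.515520 + (1-p)*13.305265] = 7.450655
  V(2,2) = exp(-r*dt) * [p*13.305265 + (1-p)*30.699720] = 22.608733
  V(1,0) = exp(-r*dt) * [p*0.279749 + (1-p)*7.450655] = 4.168208
  V(1,1) = exp(-r*dt) * [p*7.450655 + (1-p)*22.608733] = 15.600250
  V(0,0) = exp(-r*dt) * [p*4.168208 + (1-p)*15.600250] = 10.329333

Answer: Price = V(0,0) = 10.3293


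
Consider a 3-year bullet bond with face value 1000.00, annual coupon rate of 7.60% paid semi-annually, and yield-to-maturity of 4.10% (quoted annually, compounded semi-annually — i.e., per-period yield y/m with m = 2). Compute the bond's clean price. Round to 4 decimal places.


Coupon per period c = face * coupon_rate / m = 38.000000
Periods per year m = 2; per-period yield y/m = 0.020500
Number of cashflows N = 6
Cashflows (t years, CF_t, discount factor 1/(1+y/m)^(m*t), PV):
  t = 0.5000: CF_t = 38.000000, DF = 0.979912, PV = 37.236649
  t = 1.0000: CF_t = 38.000000, DF = 0.960227, PV = 36.488632
  t = 1.5000: CF_t = 38.000000, DF = 0.940938, PV = 35.755641
  t = 2.0000: CF_t = 38.000000, DF = 0.922036, PV = 35.037375
  t = 2.5000: CF_t = 38.000000, DF = 0.903514, PV = 34.333537
  t = 3.0000: CF_t = 1038.000000, DF = 0.885364, PV = 919.008015
Price P = sum_t PV_t = 1097.859849

Answer: Price = 1097.8598


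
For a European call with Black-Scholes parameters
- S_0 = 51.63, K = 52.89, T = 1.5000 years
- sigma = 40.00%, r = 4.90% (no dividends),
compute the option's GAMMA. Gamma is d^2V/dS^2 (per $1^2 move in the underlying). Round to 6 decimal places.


Answer: Gamma = 0.014857

Derivation:
d1 = 0.3457630601; d2 = -0.1441348885
phi(d1) = 0.3757938414; exp(-qT) = 1.0000000000; exp(-rT) = 0.9291361458
Gamma = exp(-qT) * phi(d1) / (S * sigma * sqrt(T)) = 1.0000000000 * 0.3757938414 / (51.6300 * 0.4000 * 1.2247448714) = 0.014857


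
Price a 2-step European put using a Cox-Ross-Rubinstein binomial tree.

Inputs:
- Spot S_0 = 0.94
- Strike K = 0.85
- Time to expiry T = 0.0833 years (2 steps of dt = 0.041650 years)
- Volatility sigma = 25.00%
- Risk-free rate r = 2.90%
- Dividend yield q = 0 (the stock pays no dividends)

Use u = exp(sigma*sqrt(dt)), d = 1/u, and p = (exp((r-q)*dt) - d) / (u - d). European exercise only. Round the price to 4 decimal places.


dt = T/N = 0.041650
u = exp(sigma*sqrt(dt)) = 1.052345; d = 1/u = 0.950259
p = (exp((r-q)*dt) - d) / (u - d) = 0.499086
Discount per step: exp(-r*dt) = 0.998793
Stock lattice S(k, i) with i counting down-moves:
  k=0: S(0,0) = 0.9400
  k=1: S(1,0) = 0.9892; S(1,1) = 0.8932
  k=2: S(2,0) = 1.0410; S(2,1) = 0.9400; S(2,2) = 0.8488
Terminal payoffs V(N, i) = max(K - S_T, 0):
  V(2,0) = 0.000000; V(2,1) = 0.000000; V(2,2) = 0.001188
Backward induction: V(k, i) = exp(-r*dt) * [p * V(k+1, i) + (1-p) * V(k+1, i+1)].
  V(1,0) = exp(-r*dt) * [p*0.000000 + (1-p)*0.000000] = 0.000000
  V(1,1) = exp(-r*dt) * [p*0.000000 + (1-p)*0.001188] = 0.000594
  V(0,0) = exp(-r*dt) * [p*0.000000 + (1-p)*0.000594] = 0.000297

Answer: Price = V(0,0) = 0.0003


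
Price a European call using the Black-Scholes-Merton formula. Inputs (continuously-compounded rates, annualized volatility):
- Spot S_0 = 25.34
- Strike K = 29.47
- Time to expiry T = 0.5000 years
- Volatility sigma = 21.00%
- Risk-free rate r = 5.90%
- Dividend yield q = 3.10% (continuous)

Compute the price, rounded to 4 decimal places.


Answer: Price = 0.3816

Derivation:
d1 = (ln(S/K) + (r - q + 0.5*sigma^2) * T) / (sigma * sqrt(T)) = -0.84828315
d2 = d1 - sigma * sqrt(T) = -0.99677558
exp(-rT) = 0.97093088; exp(-qT) = 0.98461951
C = S_0 * exp(-qT) * N(d1) - K * exp(-rT) * N(d2)
N(d1) = 0.19814015; N(d2) = 0.15943673
C = 25.3400 * 0.98461951 * 0.19814015 - 29.4700 * 0.97093088 * 0.15943673 = 0.3816


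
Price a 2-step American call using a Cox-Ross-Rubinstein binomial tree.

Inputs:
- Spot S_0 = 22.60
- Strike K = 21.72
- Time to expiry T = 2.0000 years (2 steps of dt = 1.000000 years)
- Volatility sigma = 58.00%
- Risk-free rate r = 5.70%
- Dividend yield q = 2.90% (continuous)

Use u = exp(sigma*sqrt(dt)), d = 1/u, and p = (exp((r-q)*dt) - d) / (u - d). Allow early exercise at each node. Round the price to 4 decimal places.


Answer: Price = V(0,0) = 6.9325

Derivation:
dt = T/N = 1.000000
u = exp(sigma*sqrt(dt)) = 1.786038; d = 1/u = 0.559898
p = (exp((r-q)*dt) - d) / (u - d) = 0.382091
Discount per step: exp(-r*dt) = 0.944594
Stock lattice S(k, i) with i counting down-moves:
  k=0: S(0,0) = 22.6000
  k=1: S(1,0) = 40.3645; S(1,1) = 12.6537
  k=2: S(2,0) = 72.0925; S(2,1) = 22.6000; S(2,2) = 7.0848
Terminal payoffs V(N, i) = max(S_T - K, 0):
  V(2,0) = 50.372492; V(2,1) = 0.880000; V(2,2) = 0.000000
Backward induction: V(k, i) = exp(-r*dt) * [p * V(k+1, i) + (1-p) * V(k+1, i+1)]; then take max(V_cont, immediate exercise) for American.
  V(1,0) = exp(-r*dt) * [p*50.372492 + (1-p)*0.880000] = 18.694126; exercise = 18.644469; V(1,0) = max -> 18.694126
  V(1,1) = exp(-r*dt) * [p*0.880000 + (1-p)*0.000000] = 0.317611; exercise = 0.000000; V(1,1) = max -> 0.317611
  V(0,0) = exp(-r*dt) * [p*18.694126 + (1-p)*0.317611] = 6.932485; exercise = 0.880000; V(0,0) = max -> 6.932485


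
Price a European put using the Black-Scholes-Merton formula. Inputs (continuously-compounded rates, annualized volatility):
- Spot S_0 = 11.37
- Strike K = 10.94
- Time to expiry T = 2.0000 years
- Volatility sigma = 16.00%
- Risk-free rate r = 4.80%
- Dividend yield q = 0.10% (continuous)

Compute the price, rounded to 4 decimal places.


Answer: Price = 0.4133

Derivation:
d1 = (ln(S/K) + (r - q + 0.5*sigma^2) * T) / (sigma * sqrt(T)) = 0.69894196
d2 = d1 - sigma * sqrt(T) = 0.47266779
exp(-rT) = 0.90846402; exp(-qT) = 0.99800200
P = K * exp(-rT) * N(-d2) - S_0 * exp(-qT) * N(-d1)
N(-d1) = 0.24229415; N(-d2) = 0.31822511
P = 10.9400 * 0.90846402 * 0.31822511 - 11.3700 * 0.99800200 * 0.24229415 = 0.4133


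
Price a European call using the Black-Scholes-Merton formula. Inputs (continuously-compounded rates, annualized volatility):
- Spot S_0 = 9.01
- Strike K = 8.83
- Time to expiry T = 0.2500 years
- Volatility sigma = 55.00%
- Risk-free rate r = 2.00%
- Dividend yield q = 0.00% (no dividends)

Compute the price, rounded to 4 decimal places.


Answer: Price = 1.0892

Derivation:
d1 = (ln(S/K) + (r - q + 0.5*sigma^2) * T) / (sigma * sqrt(T)) = 0.22906384
d2 = d1 - sigma * sqrt(T) = -0.04593616
exp(-rT) = 0.99501248; exp(-qT) = 1.00000000
C = S_0 * exp(-qT) * N(d1) - K * exp(-rT) * N(d2)
N(d1) = 0.59059035; N(d2) = 0.48168057
C = 9.0100 * 1.00000000 * 0.59059035 - 8.8300 * 0.99501248 * 0.48168057 = 1.0892


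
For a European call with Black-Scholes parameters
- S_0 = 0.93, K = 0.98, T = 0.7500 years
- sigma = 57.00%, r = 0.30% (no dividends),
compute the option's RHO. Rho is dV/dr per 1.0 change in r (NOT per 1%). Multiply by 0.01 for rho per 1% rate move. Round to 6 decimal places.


d1 = 0.1452887052; d2 = -0.3483457749
phi(d1) = 0.3947538246; exp(-qT) = 1.0000000000; exp(-rT) = 0.9977525294
N(d2) = 0.3637902603
Rho = K*T*exp(-rT)*N(d2) = 0.9800 * 0.7500 * 0.9977525294 * 0.3637902603 = 0.266785

Answer: Rho = 0.266785


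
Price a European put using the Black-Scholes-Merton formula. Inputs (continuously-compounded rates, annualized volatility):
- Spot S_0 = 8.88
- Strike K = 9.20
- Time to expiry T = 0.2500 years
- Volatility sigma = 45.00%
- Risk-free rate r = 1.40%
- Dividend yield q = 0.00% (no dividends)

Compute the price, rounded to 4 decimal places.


Answer: Price = 0.9603

Derivation:
d1 = (ln(S/K) + (r - q + 0.5*sigma^2) * T) / (sigma * sqrt(T)) = -0.02928634
d2 = d1 - sigma * sqrt(T) = -0.25428634
exp(-rT) = 0.99650612; exp(-qT) = 1.00000000
P = K * exp(-rT) * N(-d2) - S_0 * exp(-qT) * N(-d1)
N(-d1) = 0.51168189; N(-d2) = 0.60036282
P = 9.2000 * 0.99650612 * 0.60036282 - 8.8800 * 1.00000000 * 0.51168189 = 0.9603


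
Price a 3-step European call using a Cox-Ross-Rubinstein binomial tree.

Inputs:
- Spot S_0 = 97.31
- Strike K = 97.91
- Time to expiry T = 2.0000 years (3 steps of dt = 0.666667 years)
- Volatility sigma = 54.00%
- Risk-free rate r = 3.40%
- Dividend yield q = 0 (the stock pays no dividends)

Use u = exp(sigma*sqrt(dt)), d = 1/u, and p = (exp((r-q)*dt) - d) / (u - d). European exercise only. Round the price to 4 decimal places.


Answer: Price = V(0,0) = 33.2094

Derivation:
dt = T/N = 0.666667
u = exp(sigma*sqrt(dt)) = 1.554118; d = 1/u = 0.643452
p = (exp((r-q)*dt) - d) / (u - d) = 0.416699
Discount per step: exp(-r*dt) = 0.977588
Stock lattice S(k, i) with i counting down-moves:
  k=0: S(0,0) = 97.3100
  k=1: S(1,0) = 151.2312; S(1,1) = 62.6143
  k=2: S(2,0) = 235.0312; S(2,1) = 97.3100; S(2,2) = 40.2893
  k=3: S(3,0) = 365.2661; S(3,1) = 151.2312; S(3,2) = 62.6143; S(3,3) = 25.9242
Terminal payoffs V(N, i) = max(S_T - K, 0):
  V(3,0) = 267.356133; V(3,1) = 53.321218; V(3,2) = 0.000000; V(3,3) = 0.000000
Backward induction: V(k, i) = exp(-r*dt) * [p * V(k+1, i) + (1-p) * V(k+1, i+1)].
  V(2,0) = exp(-r*dt) * [p*267.356133 + (1-p)*53.321218] = 139.315482
  V(2,1) = exp(-r*dt) * [p*53.321218 + (1-p)*0.000000] = 21.720937
  V(2,2) = exp(-r*dt) * [p*0.000000 + (1-p)*0.000000] = 0.000000
  V(1,0) = exp(-r*dt) * [p*139.315482 + (1-p)*21.720937] = 69.137459
  V(1,1) = exp(-r*dt) * [p*21.720937 + (1-p)*0.000000] = 8.848243
  V(0,0) = exp(-r*dt) * [p*69.137459 + (1-p)*8.848243] = 33.209359


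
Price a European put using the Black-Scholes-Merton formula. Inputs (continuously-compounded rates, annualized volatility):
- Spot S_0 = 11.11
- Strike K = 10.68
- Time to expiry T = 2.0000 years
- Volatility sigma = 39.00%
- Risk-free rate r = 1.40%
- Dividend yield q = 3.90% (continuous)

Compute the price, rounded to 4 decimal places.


d1 = (ln(S/K) + (r - q + 0.5*sigma^2) * T) / (sigma * sqrt(T)) = 0.25668478
d2 = d1 - sigma * sqrt(T) = -0.29485851
exp(-rT) = 0.97238837; exp(-qT) = 0.92496443
P = K * exp(-rT) * N(-d2) - S_0 * exp(-qT) * N(-d1)
N(-d1) = 0.39871106; N(-d2) = 0.61594901
P = 10.6800 * 0.97238837 * 0.61594901 - 11.1100 * 0.92496443 * 0.39871106 = 2.2994

Answer: Price = 2.2994


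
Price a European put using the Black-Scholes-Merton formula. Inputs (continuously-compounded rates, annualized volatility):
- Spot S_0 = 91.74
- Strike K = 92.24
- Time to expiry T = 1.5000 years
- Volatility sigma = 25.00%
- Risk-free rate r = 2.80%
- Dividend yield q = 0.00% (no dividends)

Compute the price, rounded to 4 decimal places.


d1 = (ln(S/K) + (r - q + 0.5*sigma^2) * T) / (sigma * sqrt(T)) = 0.27251264
d2 = d1 - sigma * sqrt(T) = -0.03367358
exp(-rT) = 0.95886978; exp(-qT) = 1.00000000
P = K * exp(-rT) * N(-d2) - S_0 * exp(-qT) * N(-d1)
N(-d1) = 0.39261394; N(-d2) = 0.51343128
P = 92.2400 * 0.95886978 * 0.51343128 - 91.7400 * 1.00000000 * 0.39261394 = 9.3926

Answer: Price = 9.3926


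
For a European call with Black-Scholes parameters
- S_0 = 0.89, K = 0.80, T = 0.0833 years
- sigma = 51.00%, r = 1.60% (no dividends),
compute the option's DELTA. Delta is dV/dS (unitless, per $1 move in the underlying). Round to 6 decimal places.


Answer: Delta = 0.790146

Derivation:
d1 = 0.8069282536; d2 = 0.6597333827
phi(d1) = 0.2880834349; exp(-qT) = 1.0000000000; exp(-rT) = 0.9986680878
N(d1) = 0.7901460901
Delta = exp(-qT) * N(d1) = 1.0000000000 * 0.7901460901 = 0.790146


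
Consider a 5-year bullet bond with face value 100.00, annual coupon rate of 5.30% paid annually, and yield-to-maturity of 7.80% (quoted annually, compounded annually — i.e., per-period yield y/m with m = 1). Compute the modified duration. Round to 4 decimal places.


Coupon per period c = face * coupon_rate / m = 5.300000
Periods per year m = 1; per-period yield y/m = 0.078000
Number of cashflows N = 5
Cashflows (t years, CF_t, discount factor 1/(1+y/m)^(m*t), PV):
  t = 1.0000: CF_t = 5.300000, DF = 0.927644, PV = 4.916512
  t = 2.0000: CF_t = 5.300000, DF = 0.860523, PV = 4.560772
  t = 3.0000: CF_t = 5.300000, DF = 0.798259, PV = 4.230772
  t = 4.0000: CF_t = 5.300000, DF = 0.740500, PV = 3.924649
  t = 5.0000: CF_t = 105.300000, DF = 0.686920, PV = 72.332682
Price P = sum_t PV_t = 89.965386
First compute Macaulay numerator sum_t t * PV_t:
  t * PV_t at t = 1.0000: 4.916512
  t * PV_t at t = 2.0000: 9.121544
  t * PV_t at t = 3.0000: 12.692315
  t * PV_t at t = 4.0000: 15.698596
  t * PV_t at t = 5.0000: 361.663409
Macaulay duration D = 404.092376 / 89.965386 = 4.491643
Modified duration = D / (1 + y/m) = 4.491643 / (1 + 0.078000) = 4.166644

Answer: Modified duration = 4.1666


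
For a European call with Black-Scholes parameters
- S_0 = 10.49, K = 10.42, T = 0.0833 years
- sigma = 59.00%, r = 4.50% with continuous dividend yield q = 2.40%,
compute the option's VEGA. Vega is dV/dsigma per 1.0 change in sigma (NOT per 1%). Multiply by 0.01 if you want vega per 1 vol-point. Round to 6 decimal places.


Answer: Vega = 1.194532

Derivation:
d1 = 0.1347338313; d2 = -0.0355504310
phi(d1) = 0.3953376236; exp(-qT) = 0.9980027971; exp(-rT) = 0.9962585169
Vega = S * exp(-qT) * phi(d1) * sqrt(T) = 10.4900 * 0.9980027971 * 0.3953376236 * 0.2886173938 = 1.194532


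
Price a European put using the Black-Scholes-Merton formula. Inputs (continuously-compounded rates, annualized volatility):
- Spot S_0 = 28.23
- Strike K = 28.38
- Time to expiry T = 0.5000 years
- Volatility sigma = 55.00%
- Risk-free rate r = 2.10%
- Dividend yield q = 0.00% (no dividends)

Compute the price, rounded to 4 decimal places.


Answer: Price = 4.2684

Derivation:
d1 = (ln(S/K) + (r - q + 0.5*sigma^2) * T) / (sigma * sqrt(T)) = 0.20782658
d2 = d1 - sigma * sqrt(T) = -0.18108215
exp(-rT) = 0.98955493; exp(-qT) = 1.00000000
P = K * exp(-rT) * N(-d2) - S_0 * exp(-qT) * N(-d1)
N(-d1) = 0.41768219; N(-d2) = 0.57184845
P = 28.3800 * 0.98955493 * 0.57184845 - 28.2300 * 1.00000000 * 0.41768219 = 4.2684


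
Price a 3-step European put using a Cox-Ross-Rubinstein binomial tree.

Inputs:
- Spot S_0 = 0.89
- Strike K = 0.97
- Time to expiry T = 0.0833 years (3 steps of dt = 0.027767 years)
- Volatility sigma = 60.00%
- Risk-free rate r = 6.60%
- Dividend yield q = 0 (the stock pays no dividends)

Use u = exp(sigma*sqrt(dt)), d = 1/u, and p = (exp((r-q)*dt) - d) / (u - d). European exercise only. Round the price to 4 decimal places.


Answer: Price = V(0,0) = 0.1057

Derivation:
dt = T/N = 0.027767
u = exp(sigma*sqrt(dt)) = 1.105149; d = 1/u = 0.904856
p = (exp((r-q)*dt) - d) / (u - d) = 0.484184
Discount per step: exp(-r*dt) = 0.998169
Stock lattice S(k, i) with i counting down-moves:
  k=0: S(0,0) = 0.8900
  k=1: S(1,0) = 0.9836; S(1,1) = 0.8053
  k=2: S(2,0) = 1.0870; S(2,1) = 0.8900; S(2,2) = 0.7287
  k=3: S(3,0) = 1.2013; S(3,1) = 0.9836; S(3,2) = 0.8053; S(3,3) = 0.6594
Terminal payoffs V(N, i) = max(K - S_T, 0):
  V(3,0) = 0.000000; V(3,1) = 0.000000; V(3,2) = 0.164679; V(3,3) = 0.310632
Backward induction: V(k, i) = exp(-r*dt) * [p * V(k+1, i) + (1-p) * V(k+1, i+1)].
  V(2,0) = exp(-r*dt) * [p*0.000000 + (1-p)*0.000000] = 0.000000
  V(2,1) = exp(-r*dt) * [p*0.000000 + (1-p)*0.164679] = 0.084788
  V(2,2) = exp(-r*dt) * [p*0.164679 + (1-p)*0.310632] = 0.239524
  V(1,0) = exp(-r*dt) * [p*0.000000 + (1-p)*0.084788] = 0.043655
  V(1,1) = exp(-r*dt) * [p*0.084788 + (1-p)*0.239524] = 0.164302
  V(0,0) = exp(-r*dt) * [p*0.043655 + (1-p)*0.164302] = 0.105693


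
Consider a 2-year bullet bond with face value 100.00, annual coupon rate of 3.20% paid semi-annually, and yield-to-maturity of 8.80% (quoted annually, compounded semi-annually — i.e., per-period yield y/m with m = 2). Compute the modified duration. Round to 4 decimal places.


Coupon per period c = face * coupon_rate / m = 1.600000
Periods per year m = 2; per-period yield y/m = 0.044000
Number of cashflows N = 4
Cashflows (t years, CF_t, discount factor 1/(1+y/m)^(m*t), PV):
  t = 0.5000: CF_t = 1.600000, DF = 0.957854, PV = 1.532567
  t = 1.0000: CF_t = 1.600000, DF = 0.917485, PV = 1.467976
  t = 1.5000: CF_t = 1.600000, DF = 0.878817, PV = 1.406107
  t = 2.0000: CF_t = 101.600000, DF = 0.841779, PV = 85.524730
Price P = sum_t PV_t = 89.931381
First compute Macaulay numerator sum_t t * PV_t:
  t * PV_t at t = 0.5000: 0.766284
  t * PV_t at t = 1.0000: 1.467976
  t * PV_t at t = 1.5000: 2.109161
  t * PV_t at t = 2.0000: 171.049461
Macaulay duration D = 175.392881 / 89.931381 = 1.950297
Modified duration = D / (1 + y/m) = 1.950297 / (1 + 0.044000) = 1.868100

Answer: Modified duration = 1.8681


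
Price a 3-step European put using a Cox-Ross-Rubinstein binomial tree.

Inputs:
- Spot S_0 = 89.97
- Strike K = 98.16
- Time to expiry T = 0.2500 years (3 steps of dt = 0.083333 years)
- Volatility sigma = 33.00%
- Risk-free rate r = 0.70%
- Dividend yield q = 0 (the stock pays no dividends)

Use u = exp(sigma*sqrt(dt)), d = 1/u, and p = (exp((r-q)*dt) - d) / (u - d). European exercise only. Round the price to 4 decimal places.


dt = T/N = 0.083333
u = exp(sigma*sqrt(dt)) = 1.099948; d = 1/u = 0.909134
p = (exp((r-q)*dt) - d) / (u - d) = 0.479260
Discount per step: exp(-r*dt) = 0.999417
Stock lattice S(k, i) with i counting down-moves:
  k=0: S(0,0) = 89.9700
  k=1: S(1,0) = 98.9623; S(1,1) = 81.7948
  k=2: S(2,0) = 108.8534; S(2,1) = 89.9700; S(2,2) = 74.3624
  k=3: S(3,0) = 119.7330; S(3,1) = 98.9623; S(3,2) = 81.7948; S(3,3) = 67.6054
Terminal payoffs V(N, i) = max(K - S_T, 0):
  V(3,0) = 0.000000; V(3,1) = 0.000000; V(3,2) = 16.365215; V(3,3) = 30.554598
Backward induction: V(k, i) = exp(-r*dt) * [p * V(k+1, i) + (1-p) * V(k+1, i+1)].
  V(2,0) = exp(-r*dt) * [p*0.000000 + (1-p)*0.000000] = 0.000000
  V(2,1) = exp(-r*dt) * [p*0.000000 + (1-p)*16.365215] = 8.517048
  V(2,2) = exp(-r*dt) * [p*16.365215 + (1-p)*30.554598] = 23.740338
  V(1,0) = exp(-r*dt) * [p*0.000000 + (1-p)*8.517048] = 4.432579
  V(1,1) = exp(-r*dt) * [p*8.517048 + (1-p)*23.740338] = 16.434830
  V(0,0) = exp(-r*dt) * [p*4.432579 + (1-p)*16.434830] = 10.676398

Answer: Price = V(0,0) = 10.6764
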